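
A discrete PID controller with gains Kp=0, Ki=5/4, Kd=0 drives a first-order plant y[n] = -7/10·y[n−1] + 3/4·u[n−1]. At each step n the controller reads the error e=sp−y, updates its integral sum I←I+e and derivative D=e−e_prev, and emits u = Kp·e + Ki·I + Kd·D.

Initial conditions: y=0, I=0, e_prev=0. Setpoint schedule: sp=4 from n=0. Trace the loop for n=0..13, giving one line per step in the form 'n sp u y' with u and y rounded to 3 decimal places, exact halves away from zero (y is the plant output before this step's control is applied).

(exact arithmetic carried between steps; '≈' marks a value shown rounded to 6 d.p. or computed from one; I and e_prev carry over from the previous line; the table rounds u and y to 3 d.p., halves away from zero)
n=0: y=0, sp=4, e=sp−y=4; I=4, D=e−e_prev=4; u=0·4+5/4·4+0·4=5; next y=-7/10·0+3/4·5=3.75
n=1: y=3.75, sp=4, e=sp−y=0.25; I=4.25, D=e−e_prev=-3.75; u=0·0.25+5/4·4.25+0·(-3.75)=5.3125; next y=-7/10·3.75+3/4·5.3125=1.359375
n=2: y=1.359375, sp=4, e=sp−y=2.640625; I=6.890625, D=e−e_prev=2.390625; u=0·2.640625+5/4·6.890625+0·2.390625≈8.613281; next y=-7/10·1.359375+3/4·8.613281≈5.508398
n=3: y≈5.508398, sp=4, e=sp−y≈-1.508398; I≈5.382227, D=e−e_prev≈-4.149023; u=0·(-1.508398)+5/4·5.382227+0·(-4.149023)≈6.727783; next y=-7/10·5.508398+3/4·6.727783≈1.189958
n=4: y≈1.189958, sp=4, e=sp−y≈2.810042; I≈8.192268, D=e−e_prev≈4.318440; u=0·2.810042+5/4·8.192268+0·4.318440≈10.240335; next y=-7/10·1.189958+3/4·10.240335≈6.847280
n=5: y≈6.847280, sp=4, e=sp−y≈-2.847280; I≈5.344988, D=e−e_prev≈-5.657322; u=0·(-2.847280)+5/4·5.344988+0·(-5.657322)≈6.681235; next y=-7/10·6.847280+3/4·6.681235≈0.217830
n=6: y≈0.217830, sp=4, e=sp−y≈3.782170; I≈9.127158, D=e−e_prev≈6.629451; u=0·3.782170+5/4·9.127158+0·6.629451≈11.408947; next y=-7/10·0.217830+3/4·11.408947≈8.404230
n=7: y≈8.404230, sp=4, e=sp−y≈-4.404230; I≈4.722928, D=e−e_prev≈-8.186400; u=0·(-4.404230)+5/4·4.722928+0·(-8.186400)≈5.903660; next y=-7/10·8.404230+3/4·5.903660≈-1.455216
n=8: y≈-1.455216, sp=4, e=sp−y≈5.455216; I≈10.178144, D=e−e_prev≈9.859446; u=0·5.455216+5/4·10.178144+0·9.859446≈12.722680; next y=-7/10·(-1.455216)+3/4·12.722680≈10.560661
n=9: y≈10.560661, sp=4, e=sp−y≈-6.560661; I≈3.617483, D=e−e_prev≈-12.015877; u=0·(-6.560661)+5/4·3.617483+0·(-12.015877)≈4.521854; next y=-7/10·10.560661+3/4·4.521854≈-4.001072
n=10: y≈-4.001072, sp=4, e=sp−y≈8.001072; I≈11.618555, D=e−e_prev≈14.561733; u=0·8.001072+5/4·11.618555+0·14.561733≈14.523194; next y=-7/10·(-4.001072)+3/4·14.523194≈13.693146
n=11: y≈13.693146, sp=4, e=sp−y≈-9.693146; I≈1.925409, D=e−e_prev≈-17.694219; u=0·(-9.693146)+5/4·1.925409+0·(-17.694219)≈2.406761; next y=-7/10·13.693146+3/4·2.406761≈-7.780131
n=12: y≈-7.780131, sp=4, e=sp−y≈11.780131; I≈13.705540, D=e−e_prev≈21.473278; u=0·11.780131+5/4·13.705540+0·21.473278≈17.131926; next y=-7/10·(-7.780131)+3/4·17.131926≈18.295036
n=13: y≈18.295036, sp=4, e=sp−y≈-14.295036; I≈-0.589496, D=e−e_prev≈-26.075167; u=0·(-14.295036)+5/4·(-0.589496)+0·(-26.075167)≈-0.736870; next y=-7/10·18.295036+3/4·(-0.736870)≈-13.359177

0 4 5.000 0.000
1 4 5.313 3.750
2 4 8.613 1.359
3 4 6.728 5.508
4 4 10.240 1.190
5 4 6.681 6.847
6 4 11.409 0.218
7 4 5.904 8.404
8 4 12.723 -1.455
9 4 4.522 10.561
10 4 14.523 -4.001
11 4 2.407 13.693
12 4 17.132 -7.780
13 4 -0.737 18.295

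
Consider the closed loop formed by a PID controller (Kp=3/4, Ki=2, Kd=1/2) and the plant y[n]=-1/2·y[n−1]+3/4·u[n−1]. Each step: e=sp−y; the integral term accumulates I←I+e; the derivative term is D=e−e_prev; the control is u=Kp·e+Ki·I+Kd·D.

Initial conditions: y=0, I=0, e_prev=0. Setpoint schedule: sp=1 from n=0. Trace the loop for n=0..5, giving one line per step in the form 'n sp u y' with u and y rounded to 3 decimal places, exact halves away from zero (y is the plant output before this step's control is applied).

0 1 3.250 0.000
1 1 -3.172 2.438
2 1 14.786 -3.598
3 1 -32.616 12.888
4 1 94.183 -30.906
5 1 -244.140 86.090

(exact arithmetic carried between steps; '≈' marks a value shown rounded to 6 d.p. or computed from one; I and e_prev carry over from the previous line; the table rounds u and y to 3 d.p., halves away from zero)
n=0: y=0, sp=1, e=sp−y=1; I=1, D=e−e_prev=1; u=3/4·1+2·1+1/2·1=3.25; next y=-1/2·0+3/4·3.25=2.4375
n=1: y=2.4375, sp=1, e=sp−y=-1.4375; I=-0.4375, D=e−e_prev=-2.4375; u=3/4·(-1.4375)+2·(-0.4375)+1/2·(-2.4375)=-3.171875; next y=-1/2·2.4375+3/4·(-3.171875)≈-3.597656
n=2: y≈-3.597656, sp=1, e=sp−y≈4.597656; I≈4.160156, D=e−e_prev≈6.035156; u=3/4·4.597656+2·4.160156+1/2·6.035156≈14.786133; next y=-1/2·(-3.597656)+3/4·14.786133≈12.888428
n=3: y≈12.888428, sp=1, e=sp−y≈-11.888428; I≈-7.728271, D=e−e_prev≈-16.486084; u=3/4·(-11.888428)+2·(-7.728271)+1/2·(-16.486084)≈-32.615906; next y=-1/2·12.888428+3/4·(-32.615906)≈-30.906143
n=4: y≈-30.906143, sp=1, e=sp−y≈31.906143; I≈24.177872, D=e−e_prev≈43.794571; u=3/4·31.906143+2·24.177872+1/2·43.794571≈94.182636; next y=-1/2·(-30.906143)+3/4·94.182636≈86.090049
n=5: y≈86.090049, sp=1, e=sp−y≈-85.090049; I≈-60.912177, D=e−e_prev≈-116.996192; u=3/4·(-85.090049)+2·(-60.912177)+1/2·(-116.996192)≈-244.139987; next y=-1/2·86.090049+3/4·(-244.139987)≈-226.150014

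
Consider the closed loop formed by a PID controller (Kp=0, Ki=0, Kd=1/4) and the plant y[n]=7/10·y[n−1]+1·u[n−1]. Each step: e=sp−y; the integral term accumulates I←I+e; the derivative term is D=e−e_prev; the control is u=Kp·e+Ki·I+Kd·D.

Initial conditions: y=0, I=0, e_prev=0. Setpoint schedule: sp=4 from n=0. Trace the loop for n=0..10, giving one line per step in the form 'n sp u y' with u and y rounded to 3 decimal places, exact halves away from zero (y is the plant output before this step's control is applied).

(exact arithmetic carried between steps; '≈' marks a value shown rounded to 6 d.p. or computed from one; I and e_prev carry over from the previous line; the table rounds u and y to 3 d.p., halves away from zero)
n=0: y=0, sp=4, e=sp−y=4; I=4, D=e−e_prev=4; u=0·4+0·4+1/4·4=1; next y=7/10·0+1·1=1
n=1: y=1, sp=4, e=sp−y=3; I=7, D=e−e_prev=-1; u=0·3+0·7+1/4·(-1)=-0.25; next y=7/10·1+1·(-0.25)=0.45
n=2: y=0.45, sp=4, e=sp−y=3.55; I=10.55, D=e−e_prev=0.55; u=0·3.55+0·10.55+1/4·0.55=0.1375; next y=7/10·0.45+1·0.1375=0.4525
n=3: y=0.4525, sp=4, e=sp−y=3.5475; I=14.0975, D=e−e_prev=-0.0025; u=0·3.5475+0·14.0975+1/4·(-0.0025)=-0.000625; next y=7/10·0.4525+1·(-0.000625)=0.316125
n=4: y=0.316125, sp=4, e=sp−y=3.683875; I=17.781375, D=e−e_prev=0.136375; u=0·3.683875+0·17.781375+1/4·0.136375≈0.034094; next y=7/10·0.316125+1·0.034094≈0.255381
n=5: y≈0.255381, sp=4, e=sp−y≈3.744619; I≈21.525994, D=e−e_prev≈0.060744; u=0·3.744619+0·21.525994+1/4·0.060744≈0.015186; next y=7/10·0.255381+1·0.015186≈0.193953
n=6: y≈0.193953, sp=4, e=sp−y≈3.806047; I≈25.332041, D=e−e_prev≈0.061428; u=0·3.806047+0·25.332041+1/4·0.061428≈0.015357; next y=7/10·0.193953+1·0.015357≈0.151124
n=7: y≈0.151124, sp=4, e=sp−y≈3.848876; I≈29.180917, D=e−e_prev≈0.042829; u=0·3.848876+0·29.180917+1/4·0.042829≈0.010707; next y=7/10·0.151124+1·0.010707≈0.116494
n=8: y≈0.116494, sp=4, e=sp−y≈3.883506; I≈33.064423, D=e−e_prev≈0.034630; u=0·3.883506+0·33.064423+1/4·0.034630≈0.008658; next y=7/10·0.116494+1·0.008658≈0.090203
n=9: y≈0.090203, sp=4, e=sp−y≈3.909797; I≈36.974219, D=e−e_prev≈0.026291; u=0·3.909797+0·36.974219+1/4·0.026291≈0.006573; next y=7/10·0.090203+1·0.006573≈0.069715
n=10: y≈0.069715, sp=4, e=sp−y≈3.930285; I≈40.904504, D=e−e_prev≈0.020488; u=0·3.930285+0·40.904504+1/4·0.020488≈0.005122; next y=7/10·0.069715+1·0.005122≈0.053923

0 4 1.000 0.000
1 4 -0.250 1.000
2 4 0.138 0.450
3 4 -0.001 0.453
4 4 0.034 0.316
5 4 0.015 0.255
6 4 0.015 0.194
7 4 0.011 0.151
8 4 0.009 0.116
9 4 0.007 0.090
10 4 0.005 0.070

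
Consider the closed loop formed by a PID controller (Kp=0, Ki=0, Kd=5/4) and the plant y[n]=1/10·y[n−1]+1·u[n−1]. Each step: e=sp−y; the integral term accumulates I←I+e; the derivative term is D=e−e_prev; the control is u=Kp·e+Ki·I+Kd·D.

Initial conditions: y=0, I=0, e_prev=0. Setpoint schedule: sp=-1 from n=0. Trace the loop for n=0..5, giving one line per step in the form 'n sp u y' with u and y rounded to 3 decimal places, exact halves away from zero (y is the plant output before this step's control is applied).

0 -1 -1.250 0.000
1 -1 1.563 -1.250
2 -1 -3.359 1.438
3 -1 5.816 -3.216
4 -1 -10.888 5.495
5 -1 19.792 -10.339

(exact arithmetic carried between steps; '≈' marks a value shown rounded to 6 d.p. or computed from one; I and e_prev carry over from the previous line; the table rounds u and y to 3 d.p., halves away from zero)
n=0: y=0, sp=-1, e=sp−y=-1; I=-1, D=e−e_prev=-1; u=0·(-1)+0·(-1)+5/4·(-1)=-1.25; next y=1/10·0+1·(-1.25)=-1.25
n=1: y=-1.25, sp=-1, e=sp−y=0.25; I=-0.75, D=e−e_prev=1.25; u=0·0.25+0·(-0.75)+5/4·1.25=1.5625; next y=1/10·(-1.25)+1·1.5625=1.4375
n=2: y=1.4375, sp=-1, e=sp−y=-2.4375; I=-3.1875, D=e−e_prev=-2.6875; u=0·(-2.4375)+0·(-3.1875)+5/4·(-2.6875)=-3.359375; next y=1/10·1.4375+1·(-3.359375)=-3.215625
n=3: y=-3.215625, sp=-1, e=sp−y=2.215625; I=-0.971875, D=e−e_prev=4.653125; u=0·2.215625+0·(-0.971875)+5/4·4.653125≈5.816406; next y=1/10·(-3.215625)+1·5.816406≈5.494844
n=4: y≈5.494844, sp=-1, e=sp−y≈-6.494844; I≈-7.466719, D=e−e_prev≈-8.710469; u=0·(-6.494844)+0·(-7.466719)+5/4·(-8.710469)≈-10.888086; next y=1/10·5.494844+1·(-10.888086)≈-10.338602
n=5: y≈-10.338602, sp=-1, e=sp−y≈9.338602; I≈1.871883, D=e−e_prev≈15.833445; u=0·9.338602+0·1.871883+5/4·15.833445≈19.791807; next y=1/10·(-10.338602)+1·19.791807≈18.757946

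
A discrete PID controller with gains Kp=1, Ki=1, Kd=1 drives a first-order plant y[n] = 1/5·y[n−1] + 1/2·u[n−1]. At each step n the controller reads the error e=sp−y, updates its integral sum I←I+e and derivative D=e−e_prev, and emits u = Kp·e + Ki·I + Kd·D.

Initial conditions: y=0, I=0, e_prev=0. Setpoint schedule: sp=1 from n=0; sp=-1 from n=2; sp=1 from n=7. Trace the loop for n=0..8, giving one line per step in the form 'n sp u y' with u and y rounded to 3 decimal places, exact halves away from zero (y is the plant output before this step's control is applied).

(exact arithmetic carried between steps; '≈' marks a value shown rounded to 6 d.p. or computed from one; I and e_prev carry over from the previous line; the table rounds u and y to 3 d.p., halves away from zero)
n=0: y=0, sp=1, e=sp−y=1; I=1, D=e−e_prev=1; u=1·1+1·1+1·1=3; next y=1/5·0+1/2·3=1.5
n=1: y=1.5, sp=1, e=sp−y=-0.5; I=0.5, D=e−e_prev=-1.5; u=1·(-0.5)+1·0.5+1·(-1.5)=-1.5; next y=1/5·1.5+1/2·(-1.5)=-0.45
n=2: y=-0.45, sp=-1, e=sp−y=-0.55; I=-0.05, D=e−e_prev=-0.05; u=1·(-0.55)+1·(-0.05)+1·(-0.05)=-0.65; next y=1/5·(-0.45)+1/2·(-0.65)=-0.415
n=3: y=-0.415, sp=-1, e=sp−y=-0.585; I=-0.635, D=e−e_prev=-0.035; u=1·(-0.585)+1·(-0.635)+1·(-0.035)=-1.255; next y=1/5·(-0.415)+1/2·(-1.255)=-0.7105
n=4: y=-0.7105, sp=-1, e=sp−y=-0.2895; I=-0.9245, D=e−e_prev=0.2955; u=1·(-0.2895)+1·(-0.9245)+1·0.2955=-0.9185; next y=1/5·(-0.7105)+1/2·(-0.9185)=-0.60135
n=5: y=-0.60135, sp=-1, e=sp−y=-0.39865; I=-1.32315, D=e−e_prev=-0.10915; u=1·(-0.39865)+1·(-1.32315)+1·(-0.10915)=-1.83095; next y=1/5·(-0.60135)+1/2·(-1.83095)=-1.035745
n=6: y=-1.035745, sp=-1, e=sp−y=0.035745; I=-1.287405, D=e−e_prev=0.434395; u=1·0.035745+1·(-1.287405)+1·0.434395=-0.817265; next y=1/5·(-1.035745)+1/2·(-0.817265)≈-0.615782
n=7: y≈-0.615782, sp=1, e=sp−y≈1.615782; I≈0.328377, D=e−e_prev≈1.580037; u=1·1.615782+1·0.328377+1·1.580037≈3.524195; next y=1/5·(-0.615782)+1/2·3.524195≈1.638941
n=8: y≈1.638941, sp=1, e=sp−y≈-0.638941; I≈-0.310564, D=e−e_prev≈-2.254722; u=1·(-0.638941)+1·(-0.310564)+1·(-2.254722)≈-3.204228; next y=1/5·1.638941+1/2·(-3.204228)≈-1.274326

0 1 3.000 0.000
1 1 -1.500 1.500
2 -1 -0.650 -0.450
3 -1 -1.255 -0.415
4 -1 -0.919 -0.711
5 -1 -1.831 -0.601
6 -1 -0.817 -1.036
7 1 3.524 -0.616
8 1 -3.204 1.639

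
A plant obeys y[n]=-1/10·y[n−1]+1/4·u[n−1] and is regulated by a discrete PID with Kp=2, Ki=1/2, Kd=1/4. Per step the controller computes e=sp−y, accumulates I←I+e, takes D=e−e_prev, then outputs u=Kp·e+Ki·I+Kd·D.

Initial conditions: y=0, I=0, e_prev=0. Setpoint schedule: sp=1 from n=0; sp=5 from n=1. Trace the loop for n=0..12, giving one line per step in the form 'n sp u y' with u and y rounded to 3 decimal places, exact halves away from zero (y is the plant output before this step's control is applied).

(exact arithmetic carried between steps; '≈' marks a value shown rounded to 6 d.p. or computed from one; I and e_prev carry over from the previous line; the table rounds u and y to 3 d.p., halves away from zero)
n=0: y=0, sp=1, e=sp−y=1; I=1, D=e−e_prev=1; u=2·1+1/2·1+1/4·1=2.75; next y=-1/10·0+1/4·2.75=0.6875
n=1: y=0.6875, sp=5, e=sp−y=4.3125; I=5.3125, D=e−e_prev=3.3125; u=2·4.3125+1/2·5.3125+1/4·3.3125=12.109375; next y=-1/10·0.6875+1/4·12.109375≈2.958594
n=2: y≈2.958594, sp=5, e=sp−y≈2.041406; I≈7.353906, D=e−e_prev≈-2.271094; u=2·2.041406+1/2·7.353906+1/4·(-2.271094)≈7.191992; next y=-1/10·2.958594+1/4·7.191992≈1.502139
n=3: y≈1.502139, sp=5, e=sp−y≈3.497861; I≈10.851768, D=e−e_prev≈1.456455; u=2·3.497861+1/2·10.851768+1/4·1.456455≈12.785720; next y=-1/10·1.502139+1/4·12.785720≈3.046216
n=4: y≈3.046216, sp=5, e=sp−y≈1.953784; I≈12.805551, D=e−e_prev≈-1.544078; u=2·1.953784+1/2·12.805551+1/4·(-1.544078)≈9.924324; next y=-1/10·3.046216+1/4·9.924324≈2.176459
n=5: y≈2.176459, sp=5, e=sp−y≈2.823541; I≈15.629092, D=e−e_prev≈0.869757; u=2·2.823541+1/2·15.629092+1/4·0.869757≈13.679066; next y=-1/10·2.176459+1/4·13.679066≈3.202121
n=6: y≈3.202121, sp=5, e=sp−y≈1.797879; I≈17.426971, D=e−e_prev≈-1.025661; u=2·1.797879+1/2·17.426971+1/4·(-1.025661)≈12.052829; next y=-1/10·3.202121+1/4·12.052829≈2.692995
n=7: y≈2.692995, sp=5, e=sp−y≈2.307005; I≈19.733976, D=e−e_prev≈0.509126; u=2·2.307005+1/2·19.733976+1/4·0.509126≈14.608279; next y=-1/10·2.692995+1/4·14.608279≈3.382770
n=8: y≈3.382770, sp=5, e=sp−y≈1.617230; I≈21.351206, D=e−e_prev≈-0.689775; u=2·1.617230+1/2·21.351206+1/4·(-0.689775)≈13.737619; next y=-1/10·3.382770+1/4·13.737619≈3.096128
n=9: y≈3.096128, sp=5, e=sp−y≈1.903872; I≈23.255078, D=e−e_prev≈0.286643; u=2·1.903872+1/2·23.255078+1/4·0.286643≈15.506945; next y=-1/10·3.096128+1/4·15.506945≈3.567123
n=10: y≈3.567123, sp=5, e=sp−y≈1.432877; I≈24.687955, D=e−e_prev≈-0.470996; u=2·1.432877+1/2·24.687955+1/4·(-0.470996)≈15.091982; next y=-1/10·3.567123+1/4·15.091982≈3.416283
n=11: y≈3.416283, sp=5, e=sp−y≈1.583717; I≈26.271672, D=e−e_prev≈0.150840; u=2·1.583717+1/2·26.271672+1/4·0.150840≈16.340980; next y=-1/10·3.416283+1/4·16.340980≈3.743617
n=12: y≈3.743617, sp=5, e=sp−y≈1.256383; I≈27.528055, D=e−e_prev≈-0.327334; u=2·1.256383+1/2·27.528055+1/4·(-0.327334)≈16.194961; next y=-1/10·3.743617+1/4·16.194961≈3.674379

0 1 2.750 0.000
1 5 12.109 0.688
2 5 7.192 2.959
3 5 12.786 1.502
4 5 9.924 3.046
5 5 13.679 2.176
6 5 12.053 3.202
7 5 14.608 2.693
8 5 13.738 3.383
9 5 15.507 3.096
10 5 15.092 3.567
11 5 16.341 3.416
12 5 16.195 3.744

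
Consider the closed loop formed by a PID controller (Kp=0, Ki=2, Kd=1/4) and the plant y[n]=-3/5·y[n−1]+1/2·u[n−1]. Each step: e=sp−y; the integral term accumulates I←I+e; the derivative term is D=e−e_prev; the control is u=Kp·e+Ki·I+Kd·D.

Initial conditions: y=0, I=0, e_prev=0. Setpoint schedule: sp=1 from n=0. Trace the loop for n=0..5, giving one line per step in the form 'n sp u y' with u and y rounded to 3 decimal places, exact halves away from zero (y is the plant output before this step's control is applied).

0 1 2.250 0.000
1 1 1.469 1.125
2 1 3.898 0.059
3 1 1.341 1.913
4 1 5.357 -0.477
5 1 -0.031 2.965

(exact arithmetic carried between steps; '≈' marks a value shown rounded to 6 d.p. or computed from one; I and e_prev carry over from the previous line; the table rounds u and y to 3 d.p., halves away from zero)
n=0: y=0, sp=1, e=sp−y=1; I=1, D=e−e_prev=1; u=0·1+2·1+1/4·1=2.25; next y=-3/5·0+1/2·2.25=1.125
n=1: y=1.125, sp=1, e=sp−y=-0.125; I=0.875, D=e−e_prev=-1.125; u=0·(-0.125)+2·0.875+1/4·(-1.125)=1.46875; next y=-3/5·1.125+1/2·1.46875=0.059375
n=2: y=0.059375, sp=1, e=sp−y=0.940625; I=1.815625, D=e−e_prev=1.065625; u=0·0.940625+2·1.815625+1/4·1.065625≈3.897656; next y=-3/5·0.059375+1/2·3.897656≈1.913203
n=3: y≈1.913203, sp=1, e=sp−y≈-0.913203; I≈0.902422, D=e−e_prev≈-1.853828; u=0·(-0.913203)+2·0.902422+1/4·(-1.853828)≈1.341387; next y=-3/5·1.913203+1/2·1.341387≈-0.477229
n=4: y≈-0.477229, sp=1, e=sp−y≈1.477229; I≈2.379650, D=e−e_prev≈2.390432; u=0·1.477229+2·2.379650+1/4·2.390432≈5.356909; next y=-3/5·(-0.477229)+1/2·5.356909≈2.964791
n=5: y≈2.964791, sp=1, e=sp−y≈-1.964791; I≈0.414859, D=e−e_prev≈-3.442020; u=0·(-1.964791)+2·0.414859+1/4·(-3.442020)≈-0.030787; next y=-3/5·2.964791+1/2·(-0.030787)≈-1.794268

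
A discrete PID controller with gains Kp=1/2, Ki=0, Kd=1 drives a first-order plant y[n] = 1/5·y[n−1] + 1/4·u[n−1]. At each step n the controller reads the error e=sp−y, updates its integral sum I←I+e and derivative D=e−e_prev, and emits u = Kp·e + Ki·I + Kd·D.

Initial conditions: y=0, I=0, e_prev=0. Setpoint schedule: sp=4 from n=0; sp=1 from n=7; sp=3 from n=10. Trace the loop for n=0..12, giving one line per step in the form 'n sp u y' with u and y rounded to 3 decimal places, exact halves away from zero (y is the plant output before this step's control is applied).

0 4 6.000 0.000
1 4 -0.250 1.500
2 4 3.144 0.238
3 4 0.987 0.833
4 4 2.213 0.414
5 4 1.460 0.636
6 4 1.898 0.492
7 1 -2.867 0.573
8 1 1.976 -0.602
9 1 -0.663 0.374
10 3 4.010 -0.091
11 3 -0.067 0.984
12 3 2.214 0.180

(exact arithmetic carried between steps; '≈' marks a value shown rounded to 6 d.p. or computed from one; I and e_prev carry over from the previous line; the table rounds u and y to 3 d.p., halves away from zero)
n=0: y=0, sp=4, e=sp−y=4; I=4, D=e−e_prev=4; u=1/2·4+0·4+1·4=6; next y=1/5·0+1/4·6=1.5
n=1: y=1.5, sp=4, e=sp−y=2.5; I=6.5, D=e−e_prev=-1.5; u=1/2·2.5+0·6.5+1·(-1.5)=-0.25; next y=1/5·1.5+1/4·(-0.25)=0.2375
n=2: y=0.2375, sp=4, e=sp−y=3.7625; I=10.2625, D=e−e_prev=1.2625; u=1/2·3.7625+0·10.2625+1·1.2625=3.14375; next y=1/5·0.2375+1/4·3.14375≈0.833438
n=3: y≈0.833438, sp=4, e=sp−y≈3.166563; I≈13.429063, D=e−e_prev≈-0.595938; u=1/2·3.166563+0·13.429063+1·(-0.595938)≈0.987344; next y=1/5·0.833438+1/4·0.987344≈0.413523
n=4: y≈0.413523, sp=4, e=sp−y≈3.586477; I≈17.015539, D=e−e_prev≈0.419914; u=1/2·3.586477+0·17.015539+1·0.419914≈2.213152; next y=1/5·0.413523+1/4·2.213152≈0.635993
n=5: y≈0.635993, sp=4, e=sp−y≈3.364007; I≈20.379546, D=e−e_prev≈-0.222469; u=1/2·3.364007+0·20.379546+1·(-0.222469)≈1.459534; next y=1/5·0.635993+1/4·1.459534≈0.492082
n=6: y≈0.492082, sp=4, e=sp−y≈3.507918; I≈23.887464, D=e−e_prev≈0.143911; u=1/2·3.507918+0·23.887464+1·0.143911≈1.897870; next y=1/5·0.492082+1/4·1.897870≈0.572884
n=7: y≈0.572884, sp=1, e=sp−y≈0.427116; I≈24.314580, D=e−e_prev≈-3.080802; u=1/2·0.427116+0·24.314580+1·(-3.080802)≈-2.867244; next y=1/5·0.572884+1/4·(-2.867244)≈-0.602234
n=8: y≈-0.602234, sp=1, e=sp−y≈1.602234; I≈25.916814, D=e−e_prev≈1.175118; u=1/2·1.602234+0·25.916814+1·1.175118≈1.976235; next y=1/5·(-0.602234)+1/4·1.976235≈0.373612
n=9: y≈0.373612, sp=1, e=sp−y≈0.626388; I≈26.543203, D=e−e_prev≈-0.975846; u=1/2·0.626388+0·26.543203+1·(-0.975846)≈-0.662652; next y=1/5·0.373612+1/4·(-0.662652)≈-0.090941
n=10: y≈-0.090941, sp=3, e=sp−y≈3.090941; I≈29.634143, D=e−e_prev≈2.464553; u=1/2·3.090941+0·29.634143+1·2.464553≈4.010023; next y=1/5·(-0.090941)+1/4·4.010023≈0.984318
n=11: y≈0.984318, sp=3, e=sp−y≈2.015682; I≈31.649826, D=e−e_prev≈-1.075258; u=1/2·2.015682+0·31.649826+1·(-1.075258)≈-0.067417; next y=1/5·0.984318+1/4·(-0.067417)≈0.180009
n=12: y≈0.180009, sp=3, e=sp−y≈2.819991; I≈34.469816, D=e−e_prev≈0.804308; u=1/2·2.819991+0·34.469816+1·0.804308≈2.214304; next y=1/5·0.180009+1/4·2.214304≈0.589578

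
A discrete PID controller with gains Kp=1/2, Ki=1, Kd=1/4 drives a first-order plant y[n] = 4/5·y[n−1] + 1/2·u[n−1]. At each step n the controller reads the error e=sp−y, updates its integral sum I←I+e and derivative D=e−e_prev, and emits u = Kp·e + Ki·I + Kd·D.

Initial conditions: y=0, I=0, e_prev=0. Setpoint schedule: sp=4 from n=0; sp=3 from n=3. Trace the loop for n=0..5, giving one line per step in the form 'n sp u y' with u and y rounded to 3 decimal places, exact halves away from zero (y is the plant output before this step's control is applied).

0 4 7.000 0.000
1 4 3.875 3.500
2 4 3.084 4.738
3 3 -0.134 5.332
4 3 -0.084 4.199
5 3 -0.023 3.317

(exact arithmetic carried between steps; '≈' marks a value shown rounded to 6 d.p. or computed from one; I and e_prev carry over from the previous line; the table rounds u and y to 3 d.p., halves away from zero)
n=0: y=0, sp=4, e=sp−y=4; I=4, D=e−e_prev=4; u=1/2·4+1·4+1/4·4=7; next y=4/5·0+1/2·7=3.5
n=1: y=3.5, sp=4, e=sp−y=0.5; I=4.5, D=e−e_prev=-3.5; u=1/2·0.5+1·4.5+1/4·(-3.5)=3.875; next y=4/5·3.5+1/2·3.875=4.7375
n=2: y=4.7375, sp=4, e=sp−y=-0.7375; I=3.7625, D=e−e_prev=-1.2375; u=1/2·(-0.7375)+1·3.7625+1/4·(-1.2375)=3.084375; next y=4/5·4.7375+1/2·3.084375≈5.332188
n=3: y≈5.332188, sp=3, e=sp−y≈-2.332188; I≈1.430313, D=e−e_prev≈-1.594688; u=1/2·(-2.332188)+1·1.430313+1/4·(-1.594688)≈-0.134453; next y=4/5·5.332188+1/2·(-0.134453)≈4.198523
n=4: y≈4.198523, sp=3, e=sp−y≈-1.198523; I≈0.231789, D=e−e_prev≈1.133664; u=1/2·(-1.198523)+1·0.231789+1/4·1.133664≈-0.084057; next y=4/5·4.198523+1/2·(-0.084057)≈3.316790
n=5: y≈3.316790, sp=3, e=sp−y≈-0.316790; I≈-0.085001, D=e−e_prev≈0.881733; u=1/2·(-0.316790)+1·(-0.085001)+1/4·0.881733≈-0.022963; next y=4/5·3.316790+1/2·(-0.022963)≈2.641951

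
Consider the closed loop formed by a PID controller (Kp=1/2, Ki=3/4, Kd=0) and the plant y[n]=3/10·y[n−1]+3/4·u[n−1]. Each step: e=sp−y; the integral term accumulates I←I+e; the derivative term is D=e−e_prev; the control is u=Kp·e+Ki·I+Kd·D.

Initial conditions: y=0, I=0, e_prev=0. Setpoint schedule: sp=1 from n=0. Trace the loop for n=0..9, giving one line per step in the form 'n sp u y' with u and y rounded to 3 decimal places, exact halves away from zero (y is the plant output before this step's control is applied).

0 1 1.250 0.000
1 1 0.828 0.938
2 1 0.919 0.902
3 1 0.920 0.960
4 1 0.928 0.978
5 1 0.930 0.989
6 1 0.932 0.994
7 1 0.933 0.997
8 1 0.933 0.999
9 1 0.933 0.999

(exact arithmetic carried between steps; '≈' marks a value shown rounded to 6 d.p. or computed from one; I and e_prev carry over from the previous line; the table rounds u and y to 3 d.p., halves away from zero)
n=0: y=0, sp=1, e=sp−y=1; I=1, D=e−e_prev=1; u=1/2·1+3/4·1+0·1=1.25; next y=3/10·0+3/4·1.25=0.9375
n=1: y=0.9375, sp=1, e=sp−y=0.0625; I=1.0625, D=e−e_prev=-0.9375; u=1/2·0.0625+3/4·1.0625+0·(-0.9375)=0.828125; next y=3/10·0.9375+3/4·0.828125≈0.902344
n=2: y≈0.902344, sp=1, e=sp−y≈0.097656; I≈1.160156, D=e−e_prev≈0.035156; u=1/2·0.097656+3/4·1.160156+0·0.035156≈0.918945; next y=3/10·0.902344+3/4·0.918945≈0.959912
n=3: y≈0.959912, sp=1, e=sp−y≈0.040088; I≈1.200244, D=e−e_prev≈-0.057568; u=1/2·0.040088+3/4·1.200244+0·(-0.057568)≈0.920227; next y=3/10·0.959912+3/4·0.920227≈0.978144
n=4: y≈0.978144, sp=1, e=sp−y≈0.021856; I≈1.222100, D=e−e_prev≈-0.018232; u=1/2·0.021856+3/4·1.222100+0·(-0.018232)≈0.927503; next y=3/10·0.978144+3/4·0.927503≈0.989071
n=5: y≈0.989071, sp=1, e=sp−y≈0.010929; I≈1.233030, D=e−e_prev≈-0.010927; u=1/2·0.010929+3/4·1.233030+0·(-0.010927)≈0.930237; next y=3/10·0.989071+3/4·0.930237≈0.994399
n=6: y≈0.994399, sp=1, e=sp−y≈0.005601; I≈1.238631, D=e−e_prev≈-0.005328; u=1/2·0.005601+3/4·1.238631+0·(-0.005328)≈0.931774; next y=3/10·0.994399+3/4·0.931774≈0.997150
n=7: y≈0.997150, sp=1, e=sp−y≈0.002850; I≈1.241481, D=e−e_prev≈-0.002751; u=1/2·0.002850+3/4·1.241481+0·(-0.002751)≈0.932536; next y=3/10·0.997150+3/4·0.932536≈0.998547
n=8: y≈0.998547, sp=1, e=sp−y≈0.001453; I≈1.242934, D=e−e_prev≈-0.001397; u=1/2·0.001453+3/4·1.242934+0·(-0.001397)≈0.932927; next y=3/10·0.998547+3/4·0.932927≈0.999259
n=9: y≈0.999259, sp=1, e=sp−y≈0.000741; I≈1.243675, D=e−e_prev≈-0.000713; u=1/2·0.000741+3/4·1.243675+0·(-0.000713)≈0.933126; next y=3/10·0.999259+3/4·0.933126≈0.999623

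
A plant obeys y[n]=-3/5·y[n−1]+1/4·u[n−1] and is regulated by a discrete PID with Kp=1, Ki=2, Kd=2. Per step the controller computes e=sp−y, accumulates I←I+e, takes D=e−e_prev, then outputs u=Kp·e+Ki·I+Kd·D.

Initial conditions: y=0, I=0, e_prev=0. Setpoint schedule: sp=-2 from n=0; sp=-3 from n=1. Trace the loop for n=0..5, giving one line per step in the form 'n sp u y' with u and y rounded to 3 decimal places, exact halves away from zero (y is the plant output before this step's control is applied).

0 -2 -10.000 0.000
1 -3 -2.500 -2.500
2 -3 -23.375 0.875
3 -3 11.844 -6.369
4 -3 -61.661 6.782
5 -3 76.410 -19.485

(exact arithmetic carried between steps; '≈' marks a value shown rounded to 6 d.p. or computed from one; I and e_prev carry over from the previous line; the table rounds u and y to 3 d.p., halves away from zero)
n=0: y=0, sp=-2, e=sp−y=-2; I=-2, D=e−e_prev=-2; u=1·(-2)+2·(-2)+2·(-2)=-10; next y=-3/5·0+1/4·(-10)=-2.5
n=1: y=-2.5, sp=-3, e=sp−y=-0.5; I=-2.5, D=e−e_prev=1.5; u=1·(-0.5)+2·(-2.5)+2·1.5=-2.5; next y=-3/5·(-2.5)+1/4·(-2.5)=0.875
n=2: y=0.875, sp=-3, e=sp−y=-3.875; I=-6.375, D=e−e_prev=-3.375; u=1·(-3.875)+2·(-6.375)+2·(-3.375)=-23.375; next y=-3/5·0.875+1/4·(-23.375)=-6.36875
n=3: y=-6.36875, sp=-3, e=sp−y=3.36875; I=-3.00625, D=e−e_prev=7.24375; u=1·3.36875+2·(-3.00625)+2·7.24375=11.84375; next y=-3/5·(-6.36875)+1/4·11.84375≈6.782188
n=4: y≈6.782188, sp=-3, e=sp−y≈-9.782188; I≈-12.788438, D=e−e_prev≈-13.150938; u=1·(-9.782188)+2·(-12.788438)+2·(-13.150938)≈-61.660938; next y=-3/5·6.782188+1/4·(-61.660938)≈-19.484547
n=5: y≈-19.484547, sp=-3, e=sp−y≈16.484547; I≈3.696109, D=e−e_prev≈26.266734; u=1·16.484547+2·3.696109+2·26.266734≈76.410234; next y=-3/5·(-19.484547)+1/4·76.410234≈30.793287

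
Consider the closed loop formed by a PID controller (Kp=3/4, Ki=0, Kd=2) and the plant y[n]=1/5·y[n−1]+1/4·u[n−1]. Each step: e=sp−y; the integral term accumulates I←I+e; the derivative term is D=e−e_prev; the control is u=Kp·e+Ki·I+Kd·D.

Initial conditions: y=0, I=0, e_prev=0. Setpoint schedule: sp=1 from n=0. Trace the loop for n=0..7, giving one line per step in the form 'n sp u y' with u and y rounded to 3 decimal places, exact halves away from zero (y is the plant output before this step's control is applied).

0 1 2.750 0.000
1 1 -1.141 0.688
2 1 2.531 -0.148
3 1 -1.204 0.603
4 1 2.453 -0.180
5 1 -1.198 0.577
6 1 2.410 -0.184
7 1 -1.174 0.566

(exact arithmetic carried between steps; '≈' marks a value shown rounded to 6 d.p. or computed from one; I and e_prev carry over from the previous line; the table rounds u and y to 3 d.p., halves away from zero)
n=0: y=0, sp=1, e=sp−y=1; I=1, D=e−e_prev=1; u=3/4·1+0·1+2·1=2.75; next y=1/5·0+1/4·2.75=0.6875
n=1: y=0.6875, sp=1, e=sp−y=0.3125; I=1.3125, D=e−e_prev=-0.6875; u=3/4·0.3125+0·1.3125+2·(-0.6875)=-1.140625; next y=1/5·0.6875+1/4·(-1.140625)≈-0.147656
n=2: y≈-0.147656, sp=1, e=sp−y≈1.147656; I≈2.460156, D=e−e_prev≈0.835156; u=3/4·1.147656+0·2.460156+2·0.835156≈2.531055; next y=1/5·(-0.147656)+1/4·2.531055≈0.603232
n=3: y≈0.603232, sp=1, e=sp−y≈0.396768; I≈2.856924, D=e−e_prev≈-0.750889; u=3/4·0.396768+0·2.856924+2·(-0.750889)≈-1.204202; next y=1/5·0.603232+1/4·(-1.204202)≈-0.180404
n=4: y≈-0.180404, sp=1, e=sp−y≈1.180404; I≈4.037328, D=e−e_prev≈0.783636; u=3/4·1.180404+0·4.037328+2·0.783636≈2.452576; next y=1/5·(-0.180404)+1/4·2.452576≈0.577063
n=5: y≈0.577063, sp=1, e=sp−y≈0.422937; I≈4.460265, D=e−e_prev≈-0.757467; u=3/4·0.422937+0·4.460265+2·(-0.757467)≈-1.197731; next y=1/5·0.577063+1/4·(-1.197731)≈-0.184020
n=6: y≈-0.184020, sp=1, e=sp−y≈1.184020; I≈5.644285, D=e−e_prev≈0.761083; u=3/4·1.184020+0·5.644285+2·0.761083≈2.410182; next y=1/5·(-0.184020)+1/4·2.410182≈0.565741
n=7: y≈0.565741, sp=1, e=sp−y≈0.434259; I≈6.078543, D=e−e_prev≈-0.749762; u=3/4·0.434259+0·6.078543+2·(-0.749762)≈-1.173829; next y=1/5·0.565741+1/4·(-1.173829)≈-0.180309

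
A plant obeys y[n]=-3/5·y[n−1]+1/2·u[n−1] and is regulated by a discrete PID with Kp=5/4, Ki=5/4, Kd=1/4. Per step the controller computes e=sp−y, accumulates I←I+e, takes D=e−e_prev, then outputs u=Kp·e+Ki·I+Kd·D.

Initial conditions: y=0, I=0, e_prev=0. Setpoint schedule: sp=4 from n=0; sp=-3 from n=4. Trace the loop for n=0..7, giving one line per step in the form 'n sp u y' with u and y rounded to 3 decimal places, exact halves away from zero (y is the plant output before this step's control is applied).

0 4 11.000 0.000
1 4 -0.125 5.500
2 4 23.747 -3.363
3 4 -16.713 13.891
4 -3 40.087 -16.691
5 -3 -77.254 30.058
6 -3 131.590 -56.662
7 -3 -253.262 99.792

(exact arithmetic carried between steps; '≈' marks a value shown rounded to 6 d.p. or computed from one; I and e_prev carry over from the previous line; the table rounds u and y to 3 d.p., halves away from zero)
n=0: y=0, sp=4, e=sp−y=4; I=4, D=e−e_prev=4; u=5/4·4+5/4·4+1/4·4=11; next y=-3/5·0+1/2·11=5.5
n=1: y=5.5, sp=4, e=sp−y=-1.5; I=2.5, D=e−e_prev=-5.5; u=5/4·(-1.5)+5/4·2.5+1/4·(-5.5)=-0.125; next y=-3/5·5.5+1/2·(-0.125)=-3.3625
n=2: y=-3.3625, sp=4, e=sp−y=7.3625; I=9.8625, D=e−e_prev=8.8625; u=5/4·7.3625+5/4·9.8625+1/4·8.8625=23.746875; next y=-3/5·(-3.3625)+1/2·23.746875≈13.890938
n=3: y≈13.890938, sp=4, e=sp−y≈-9.890938; I≈-0.028438, D=e−e_prev≈-17.253438; u=5/4·(-9.890938)+5/4·(-0.028438)+1/4·(-17.253438)≈-16.712578; next y=-3/5·13.890938+1/2·(-16.712578)≈-16.690852
n=4: y≈-16.690852, sp=-3, e=sp−y≈13.690852; I≈13.662414, D=e−e_prev≈23.581789; u=5/4·13.690852+5/4·13.662414+1/4·23.581789≈40.087029; next y=-3/5·(-16.690852)+1/2·40.087029≈30.058026
n=5: y≈30.058026, sp=-3, e=sp−y≈-33.058026; I≈-19.395612, D=e−e_prev≈-46.748877; u=5/4·(-33.058026)+5/4·(-19.395612)+1/4·(-46.748877)≈-77.254266; next y=-3/5·30.058026+1/2·(-77.254266)≈-56.661948
n=6: y≈-56.661948, sp=-3, e=sp−y≈53.661948; I≈34.266337, D=e−e_prev≈86.719974; u=5/4·53.661948+5/4·34.266337+1/4·86.719974≈131.590350; next y=-3/5·(-56.661948)+1/2·131.590350≈99.792344
n=7: y≈99.792344, sp=-3, e=sp−y≈-102.792344; I≈-68.526007, D=e−e_prev≈-156.454292; u=5/4·(-102.792344)+5/4·(-68.526007)+1/4·(-156.454292)≈-253.261511; next y=-3/5·99.792344+1/2·(-253.261511)≈-186.506162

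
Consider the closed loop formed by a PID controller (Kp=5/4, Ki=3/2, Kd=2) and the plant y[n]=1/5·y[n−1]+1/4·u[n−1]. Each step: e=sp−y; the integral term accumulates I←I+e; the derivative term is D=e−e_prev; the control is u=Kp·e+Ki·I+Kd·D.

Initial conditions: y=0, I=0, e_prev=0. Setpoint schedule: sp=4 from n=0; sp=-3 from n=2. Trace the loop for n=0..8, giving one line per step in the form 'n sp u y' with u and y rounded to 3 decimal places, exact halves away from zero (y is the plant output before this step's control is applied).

(exact arithmetic carried between steps; '≈' marks a value shown rounded to 6 d.p. or computed from one; I and e_prev carry over from the previous line; the table rounds u and y to 3 d.p., halves away from zero)
n=0: y=0, sp=4, e=sp−y=4; I=4, D=e−e_prev=4; u=5/4·4+3/2·4+2·4=19; next y=1/5·0+1/4·19=4.75
n=1: y=4.75, sp=4, e=sp−y=-0.75; I=3.25, D=e−e_prev=-4.75; u=5/4·(-0.75)+3/2·3.25+2·(-4.75)=-5.5625; next y=1/5·4.75+1/4·(-5.5625)=-0.440625
n=2: y=-0.440625, sp=-3, e=sp−y=-2.559375; I=0.690625, D=e−e_prev=-1.809375; u=5/4·(-2.559375)+3/2·0.690625+2·(-1.809375)≈-5.782031; next y=1/5·(-0.440625)+1/4·(-5.782031)≈-1.533633
n=3: y≈-1.533633, sp=-3, e=sp−y≈-1.466367; I≈-0.775742, D=e−e_prev≈1.093008; u=5/4·(-1.466367)+3/2·(-0.775742)+2·1.093008≈-0.810557; next y=1/5·(-1.533633)+1/4·(-0.810557)≈-0.509366
n=4: y≈-0.509366, sp=-3, e=sp−y≈-2.490634; I≈-3.266376, D=e−e_prev≈-1.024267; u=5/4·(-2.490634)+3/2·(-3.266376)+2·(-1.024267)≈-10.061392; next y=1/5·(-0.509366)+1/4·(-10.061392)≈-2.617221
n=5: y≈-2.617221, sp=-3, e=sp−y≈-0.382779; I≈-3.649155, D=e−e_prev≈2.107855; u=5/4·(-0.382779)+3/2·(-3.649155)+2·2.107855≈-1.736496; next y=1/5·(-2.617221)+1/4·(-1.736496)≈-0.957568
n=6: y≈-0.957568, sp=-3, e=sp−y≈-2.042432; I≈-5.691587, D=e−e_prev≈-1.659653; u=5/4·(-2.042432)+3/2·(-5.691587)+2·(-1.659653)≈-14.409726; next y=1/5·(-0.957568)+1/4·(-14.409726)≈-3.793945
n=7: y≈-3.793945, sp=-3, e=sp−y≈0.793945; I≈-4.897642, D=e−e_prev≈2.836377; u=5/4·0.793945+3/2·(-4.897642)+2·2.836377≈-0.681278; next y=1/5·(-3.793945)+1/4·(-0.681278)≈-0.929108
n=8: y≈-0.929108, sp=-3, e=sp−y≈-2.070892; I≈-6.968534, D=e−e_prev≈-2.864837; u=5/4·(-2.070892)+3/2·(-6.968534)+2·(-2.864837)≈-18.771088; next y=1/5·(-0.929108)+1/4·(-18.771088)≈-4.878594

0 4 19.000 0.000
1 4 -5.563 4.750
2 -3 -5.782 -0.441
3 -3 -0.811 -1.534
4 -3 -10.061 -0.509
5 -3 -1.736 -2.617
6 -3 -14.410 -0.958
7 -3 -0.681 -3.794
8 -3 -18.771 -0.929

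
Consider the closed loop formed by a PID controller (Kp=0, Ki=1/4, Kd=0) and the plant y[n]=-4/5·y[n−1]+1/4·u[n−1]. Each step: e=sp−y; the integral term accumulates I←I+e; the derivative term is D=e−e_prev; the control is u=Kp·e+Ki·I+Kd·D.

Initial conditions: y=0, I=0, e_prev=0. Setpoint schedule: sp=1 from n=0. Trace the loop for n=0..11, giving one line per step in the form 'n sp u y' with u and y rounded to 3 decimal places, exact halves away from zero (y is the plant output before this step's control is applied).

(exact arithmetic carried between steps; '≈' marks a value shown rounded to 6 d.p. or computed from one; I and e_prev carry over from the previous line; the table rounds u and y to 3 d.p., halves away from zero)
n=0: y=0, sp=1, e=sp−y=1; I=1, D=e−e_prev=1; u=0·1+1/4·1+0·1=0.25; next y=-4/5·0+1/4·0.25=0.0625
n=1: y=0.0625, sp=1, e=sp−y=0.9375; I=1.9375, D=e−e_prev=-0.0625; u=0·0.9375+1/4·1.9375+0·(-0.0625)=0.484375; next y=-4/5·0.0625+1/4·0.484375≈0.071094
n=2: y≈0.071094, sp=1, e=sp−y≈0.928906; I≈2.866406, D=e−e_prev≈-0.008594; u=0·0.928906+1/4·2.866406+0·(-0.008594)≈0.716602; next y=-4/5·0.071094+1/4·0.716602≈0.122275
n=3: y≈0.122275, sp=1, e=sp−y≈0.877725; I≈3.744131, D=e−e_prev≈-0.051182; u=0·0.877725+1/4·3.744131+0·(-0.051182)≈0.936033; next y=-4/5·0.122275+1/4·0.936033≈0.136188
n=4: y≈0.136188, sp=1, e=sp−y≈0.863812; I≈4.607943, D=e−e_prev≈-0.013912; u=0·0.863812+1/4·4.607943+0·(-0.013912)≈1.151986; next y=-4/5·0.136188+1/4·1.151986≈0.179046
n=5: y≈0.179046, sp=1, e=sp−y≈0.820954; I≈5.428897, D=e−e_prev≈-0.042858; u=0·0.820954+1/4·5.428897+0·(-0.042858)≈1.357224; next y=-4/5·0.179046+1/4·1.357224≈0.196069
n=6: y≈0.196069, sp=1, e=sp−y≈0.803931; I≈6.232828, D=e−e_prev≈-0.017023; u=0·0.803931+1/4·6.232828+0·(-0.017023)≈1.558207; next y=-4/5·0.196069+1/4·1.558207≈0.232696
n=7: y≈0.232696, sp=1, e=sp−y≈0.767304; I≈7.000131, D=e−e_prev≈-0.036627; u=0·0.767304+1/4·7.000131+0·(-0.036627)≈1.750033; next y=-4/5·0.232696+1/4·1.750033≈0.251351
n=8: y≈0.251351, sp=1, e=sp−y≈0.748649; I≈7.748780, D=e−e_prev≈-0.018655; u=0·0.748649+1/4·7.748780+0·(-0.018655)≈1.937195; next y=-4/5·0.251351+1/4·1.937195≈0.283218
n=9: y≈0.283218, sp=1, e=sp−y≈0.716782; I≈8.465562, D=e−e_prev≈-0.031867; u=0·0.716782+1/4·8.465562+0·(-0.031867)≈2.116391; next y=-4/5·0.283218+1/4·2.116391≈0.302523
n=10: y≈0.302523, sp=1, e=sp−y≈0.697477; I≈9.163039, D=e−e_prev≈-0.019305; u=0·0.697477+1/4·9.163039+0·(-0.019305)≈2.290760; next y=-4/5·0.302523+1/4·2.290760≈0.330671
n=11: y≈0.330671, sp=1, e=sp−y≈0.669329; I≈9.832368, D=e−e_prev≈-0.028148; u=0·0.669329+1/4·9.832368+0·(-0.028148)≈2.458092; next y=-4/5·0.330671+1/4·2.458092≈0.349986

0 1 0.250 0.000
1 1 0.484 0.063
2 1 0.717 0.071
3 1 0.936 0.122
4 1 1.152 0.136
5 1 1.357 0.179
6 1 1.558 0.196
7 1 1.750 0.233
8 1 1.937 0.251
9 1 2.116 0.283
10 1 2.291 0.303
11 1 2.458 0.331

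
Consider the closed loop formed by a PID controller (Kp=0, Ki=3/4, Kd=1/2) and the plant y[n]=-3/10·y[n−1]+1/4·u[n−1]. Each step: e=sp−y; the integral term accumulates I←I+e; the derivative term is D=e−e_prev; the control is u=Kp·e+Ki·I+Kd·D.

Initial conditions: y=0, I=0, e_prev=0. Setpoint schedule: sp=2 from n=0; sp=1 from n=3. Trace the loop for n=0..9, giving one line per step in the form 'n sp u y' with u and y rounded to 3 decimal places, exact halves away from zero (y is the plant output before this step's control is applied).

0 2 2.500 0.000
1 2 2.219 0.625
2 2 3.885 0.367
3 1 3.113 0.861
4 1 4.391 0.520
5 1 4.053 0.942
6 1 4.571 0.731
7 1 4.427 0.924
8 1 4.698 0.830
9 1 4.659 0.926

(exact arithmetic carried between steps; '≈' marks a value shown rounded to 6 d.p. or computed from one; I and e_prev carry over from the previous line; the table rounds u and y to 3 d.p., halves away from zero)
n=0: y=0, sp=2, e=sp−y=2; I=2, D=e−e_prev=2; u=0·2+3/4·2+1/2·2=2.5; next y=-3/10·0+1/4·2.5=0.625
n=1: y=0.625, sp=2, e=sp−y=1.375; I=3.375, D=e−e_prev=-0.625; u=0·1.375+3/4·3.375+1/2·(-0.625)=2.21875; next y=-3/10·0.625+1/4·2.21875≈0.367188
n=2: y≈0.367188, sp=2, e=sp−y≈1.632813; I≈5.007813, D=e−e_prev≈0.257813; u=0·1.632813+3/4·5.007813+1/2·0.257813≈3.884766; next y=-3/10·0.367188+1/4·3.884766≈0.861035
n=3: y≈0.861035, sp=1, e=sp−y≈0.138965; I≈5.146777, D=e−e_prev≈-1.493848; u=0·0.138965+3/4·5.146777+1/2·(-1.493848)≈3.113159; next y=-3/10·0.861035+1/4·3.113159≈0.519979
n=4: y≈0.519979, sp=1, e=sp−y≈0.480021; I≈5.626798, D=e−e_prev≈0.341056; u=0·0.480021+3/4·5.626798+1/2·0.341056≈4.390627; next y=-3/10·0.519979+1/4·4.390627≈0.941663
n=5: y≈0.941663, sp=1, e=sp−y≈0.058337; I≈5.685135, D=e−e_prev≈-0.421684; u=0·0.058337+3/4·5.685135+1/2·(-0.421684)≈4.053010; next y=-3/10·0.941663+1/4·4.053010≈0.730754
n=6: y≈0.730754, sp=1, e=sp−y≈0.269246; I≈5.954382, D=e−e_prev≈0.210909; u=0·0.269246+3/4·5.954382+1/2·0.210909≈4.571241; next y=-3/10·0.730754+1/4·4.571241≈0.923584
n=7: y≈0.923584, sp=1, e=sp−y≈0.076416; I≈6.030798, D=e−e_prev≈-0.192831; u=0·0.076416+3/4·6.030798+1/2·(-0.192831)≈4.426683; next y=-3/10·0.923584+1/4·4.426683≈0.829595
n=8: y≈0.829595, sp=1, e=sp−y≈0.170405; I≈6.201202, D=e−e_prev≈0.093989; u=0·0.170405+3/4·6.201202+1/2·0.093989≈4.697896; next y=-3/10·0.829595+1/4·4.697896≈0.925595
n=9: y≈0.925595, sp=1, e=sp−y≈0.074405; I≈6.275607, D=e−e_prev≈-0.096000; u=0·0.074405+3/4·6.275607+1/2·(-0.096000)≈4.658705; next y=-3/10·0.925595+1/4·4.658705≈0.886998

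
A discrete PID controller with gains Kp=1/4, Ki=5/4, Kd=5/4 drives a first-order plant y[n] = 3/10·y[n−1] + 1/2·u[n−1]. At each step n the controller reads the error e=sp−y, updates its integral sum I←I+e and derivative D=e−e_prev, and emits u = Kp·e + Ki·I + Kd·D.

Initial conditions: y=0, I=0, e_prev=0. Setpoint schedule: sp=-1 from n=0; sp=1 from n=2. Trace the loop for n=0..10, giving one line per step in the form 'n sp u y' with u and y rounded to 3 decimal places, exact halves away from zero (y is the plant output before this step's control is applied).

(exact arithmetic carried between steps; '≈' marks a value shown rounded to 6 d.p. or computed from one; I and e_prev carry over from the previous line; the table rounds u and y to 3 d.p., halves away from zero)
n=0: y=0, sp=-1, e=sp−y=-1; I=-1, D=e−e_prev=-1; u=1/4·(-1)+5/4·(-1)+5/4·(-1)=-2.75; next y=3/10·0+1/2·(-2.75)=-1.375
n=1: y=-1.375, sp=-1, e=sp−y=0.375; I=-0.625, D=e−e_prev=1.375; u=1/4·0.375+5/4·(-0.625)+5/4·1.375=1.03125; next y=3/10·(-1.375)+1/2·1.03125=0.103125
n=2: y=0.103125, sp=1, e=sp−y=0.896875; I=0.271875, D=e−e_prev=0.521875; u=1/4·0.896875+5/4·0.271875+5/4·0.521875≈1.216406; next y=3/10·0.103125+1/2·1.216406≈0.639141
n=3: y≈0.639141, sp=1, e=sp−y≈0.360859; I≈0.632734, D=e−e_prev≈-0.536016; u=1/4·0.360859+5/4·0.632734+5/4·(-0.536016)≈0.211113; next y=3/10·0.639141+1/2·0.211113≈0.297299
n=4: y≈0.297299, sp=1, e=sp−y≈0.702701; I≈1.335436, D=e−e_prev≈0.341842; u=1/4·0.702701+5/4·1.335436+5/4·0.341842≈2.272272; next y=3/10·0.297299+1/2·2.272272≈1.225326
n=5: y≈1.225326, sp=1, e=sp−y≈-0.225326; I≈1.110110, D=e−e_prev≈-0.928027; u=1/4·(-0.225326)+5/4·1.110110+5/4·(-0.928027)≈0.171272; next y=3/10·1.225326+1/2·0.171272≈0.453234
n=6: y≈0.453234, sp=1, e=sp−y≈0.546766; I≈1.656876, D=e−e_prev≈0.772092; u=1/4·0.546766+5/4·1.656876+5/4·0.772092≈3.172901; next y=3/10·0.453234+1/2·3.172901≈1.722421
n=7: y≈1.722421, sp=1, e=sp−y≈-0.722421; I≈0.934455, D=e−e_prev≈-1.269187; u=1/4·(-0.722421)+5/4·0.934455+5/4·(-1.269187)≈-0.599020; next y=3/10·1.722421+1/2·(-0.599020)≈0.217216
n=8: y≈0.217216, sp=1, e=sp−y≈0.782784; I≈1.717239, D=e−e_prev≈1.505204; u=1/4·0.782784+5/4·1.717239+5/4·1.505204≈4.223750; next y=3/10·0.217216+1/2·4.223750≈2.177040
n=9: y≈2.177040, sp=1, e=sp−y≈-1.177040; I≈0.540199, D=e−e_prev≈-1.959823; u=1/4·(-1.177040)+5/4·0.540199+5/4·(-1.959823)≈-2.068791; next y=3/10·2.177040+1/2·(-2.068791)≈-0.381283
n=10: y≈-0.381283, sp=1, e=sp−y≈1.381283; I≈1.921482, D=e−e_prev≈2.558323; u=1/4·1.381283+5/4·1.921482+5/4·2.558323≈5.945078; next y=3/10·(-0.381283)+1/2·5.945078≈2.858154

0 -1 -2.750 0.000
1 -1 1.031 -1.375
2 1 1.216 0.103
3 1 0.211 0.639
4 1 2.272 0.297
5 1 0.171 1.225
6 1 3.173 0.453
7 1 -0.599 1.722
8 1 4.224 0.217
9 1 -2.069 2.177
10 1 5.945 -0.381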